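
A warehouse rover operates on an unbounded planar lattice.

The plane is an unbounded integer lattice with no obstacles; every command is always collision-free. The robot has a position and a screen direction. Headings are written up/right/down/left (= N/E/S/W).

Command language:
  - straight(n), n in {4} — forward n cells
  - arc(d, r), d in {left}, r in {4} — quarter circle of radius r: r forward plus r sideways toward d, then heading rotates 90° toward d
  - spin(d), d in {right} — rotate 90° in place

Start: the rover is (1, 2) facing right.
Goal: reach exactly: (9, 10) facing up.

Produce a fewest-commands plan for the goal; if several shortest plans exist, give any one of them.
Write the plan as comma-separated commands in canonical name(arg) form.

t0: (1, 2) facing right
step 1 (arc(left, 4)): (5, 6) facing up
step 2 (spin(right)): (5, 6) facing right
step 3 (arc(left, 4)): (9, 10) facing up
shorter routes all fall short; 3 is best.

arc(left, 4), spin(right), arc(left, 4)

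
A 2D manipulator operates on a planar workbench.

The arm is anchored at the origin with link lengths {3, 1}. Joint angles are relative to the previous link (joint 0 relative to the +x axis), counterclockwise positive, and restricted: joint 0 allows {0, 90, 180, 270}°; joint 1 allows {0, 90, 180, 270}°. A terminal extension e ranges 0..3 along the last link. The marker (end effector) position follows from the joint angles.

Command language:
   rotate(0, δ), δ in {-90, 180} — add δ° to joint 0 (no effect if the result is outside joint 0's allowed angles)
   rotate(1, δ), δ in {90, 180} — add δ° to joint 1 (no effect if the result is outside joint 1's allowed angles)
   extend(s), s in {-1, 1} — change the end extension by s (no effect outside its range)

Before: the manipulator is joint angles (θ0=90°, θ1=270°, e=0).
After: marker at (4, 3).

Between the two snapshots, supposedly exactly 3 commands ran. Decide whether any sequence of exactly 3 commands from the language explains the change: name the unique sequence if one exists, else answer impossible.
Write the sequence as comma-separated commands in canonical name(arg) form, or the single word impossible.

extend(1), extend(1), extend(1)

start: joint angles (θ0=90°, θ1=270°, e=0)
step 1 (extend(1)): joint angles (θ0=90°, θ1=270°, e=1)
step 2 (extend(1)): joint angles (θ0=90°, θ1=270°, e=2)
step 3 (extend(1)): joint angles (θ0=90°, θ1=270°, e=3)
uniquely the one of 216 3-step routes that fits.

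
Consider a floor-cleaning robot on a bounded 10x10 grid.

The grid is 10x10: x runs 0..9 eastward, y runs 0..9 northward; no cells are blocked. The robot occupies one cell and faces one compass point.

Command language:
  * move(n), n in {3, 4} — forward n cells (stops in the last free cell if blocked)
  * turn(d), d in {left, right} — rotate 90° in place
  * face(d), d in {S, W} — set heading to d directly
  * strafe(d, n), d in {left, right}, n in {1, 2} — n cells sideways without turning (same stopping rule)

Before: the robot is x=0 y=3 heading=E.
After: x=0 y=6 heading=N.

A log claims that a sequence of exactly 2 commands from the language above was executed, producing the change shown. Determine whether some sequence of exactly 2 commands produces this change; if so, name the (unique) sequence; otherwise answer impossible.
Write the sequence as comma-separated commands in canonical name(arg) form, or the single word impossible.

key: running move(3) before turn(left) would end elsewhere — order is forced
from: x=0 y=3 heading=E
step 1 (turn(left)): x=0 y=3 heading=N
step 2 (move(3)): x=0 y=6 heading=N
uniquely the one of 100 2-step routes that fits.

turn(left), move(3)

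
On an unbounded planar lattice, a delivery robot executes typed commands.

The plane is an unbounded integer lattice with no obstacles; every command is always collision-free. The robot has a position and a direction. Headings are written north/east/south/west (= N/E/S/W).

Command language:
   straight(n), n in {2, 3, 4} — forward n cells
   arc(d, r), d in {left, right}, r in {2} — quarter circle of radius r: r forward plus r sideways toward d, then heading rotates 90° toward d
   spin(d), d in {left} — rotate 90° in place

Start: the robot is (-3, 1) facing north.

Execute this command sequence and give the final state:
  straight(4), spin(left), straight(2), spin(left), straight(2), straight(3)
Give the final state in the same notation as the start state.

from: (-3, 1) facing north
1. straight(4) → (-3, 5) facing north
2. spin(left) → (-3, 5) facing west
3. straight(2) → (-5, 5) facing west
4. spin(left) → (-5, 5) facing south
5. straight(2) → (-5, 3) facing south
6. straight(3) → (-5, 0) facing south

(-5, 0) facing south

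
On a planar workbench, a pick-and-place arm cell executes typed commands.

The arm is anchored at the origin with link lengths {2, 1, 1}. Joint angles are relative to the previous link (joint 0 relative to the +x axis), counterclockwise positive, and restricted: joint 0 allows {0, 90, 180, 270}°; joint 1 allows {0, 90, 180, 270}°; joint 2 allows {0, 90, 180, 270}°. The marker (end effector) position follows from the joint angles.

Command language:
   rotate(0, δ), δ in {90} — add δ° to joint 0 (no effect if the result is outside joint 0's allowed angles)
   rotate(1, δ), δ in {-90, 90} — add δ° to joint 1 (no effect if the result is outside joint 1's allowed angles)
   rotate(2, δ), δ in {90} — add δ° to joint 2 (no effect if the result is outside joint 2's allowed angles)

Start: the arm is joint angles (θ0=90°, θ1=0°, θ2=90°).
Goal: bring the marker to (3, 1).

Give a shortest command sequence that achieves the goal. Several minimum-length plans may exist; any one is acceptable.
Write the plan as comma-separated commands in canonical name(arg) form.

rotate(0, 90), rotate(0, 90), rotate(0, 90)

initial: joint angles (θ0=90°, θ1=0°, θ2=90°)
step 1 (rotate(0, 90)): joint angles (θ0=180°, θ1=0°, θ2=90°)
step 2 (rotate(0, 90)): joint angles (θ0=270°, θ1=0°, θ2=90°)
step 3 (rotate(0, 90)): joint angles (θ0=0°, θ1=0°, θ2=90°)
shorter routes all fall short; 3 is best.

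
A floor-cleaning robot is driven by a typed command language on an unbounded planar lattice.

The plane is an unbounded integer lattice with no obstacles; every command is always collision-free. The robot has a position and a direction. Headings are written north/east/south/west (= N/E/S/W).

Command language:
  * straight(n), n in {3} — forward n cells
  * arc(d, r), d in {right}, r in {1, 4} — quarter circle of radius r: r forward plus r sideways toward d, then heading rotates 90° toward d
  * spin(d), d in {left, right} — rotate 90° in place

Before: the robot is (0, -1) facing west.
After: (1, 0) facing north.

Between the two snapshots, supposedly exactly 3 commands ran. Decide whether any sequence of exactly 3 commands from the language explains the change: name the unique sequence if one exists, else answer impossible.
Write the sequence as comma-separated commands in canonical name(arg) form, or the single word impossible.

key: position moved to (1,0) AND the heading swung to N — translation plus rotation needed
from: (0, -1) facing west
step 1 (spin(right)): (0, -1) facing north
step 2 (arc(right, 1)): (1, 0) facing east
step 3 (spin(left)): (1, 0) facing north
no rival 3-sequence matches.

spin(right), arc(right, 1), spin(left)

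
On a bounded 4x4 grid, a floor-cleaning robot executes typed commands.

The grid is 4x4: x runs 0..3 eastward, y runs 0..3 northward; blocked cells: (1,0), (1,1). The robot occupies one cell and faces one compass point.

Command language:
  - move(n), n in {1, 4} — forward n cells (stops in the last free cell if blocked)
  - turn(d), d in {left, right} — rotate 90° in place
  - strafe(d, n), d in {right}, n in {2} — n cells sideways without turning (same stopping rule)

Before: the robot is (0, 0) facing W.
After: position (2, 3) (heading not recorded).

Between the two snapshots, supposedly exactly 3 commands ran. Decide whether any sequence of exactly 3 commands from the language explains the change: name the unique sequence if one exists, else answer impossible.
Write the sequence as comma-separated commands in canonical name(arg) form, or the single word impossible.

turn(right), move(4), strafe(right, 2)

key: move(4) runs into the grid edge before its full distance
begin: (0, 0) facing W
[1] after turn(right): (0, 0) facing N
[2] after move(4): (0, 3) facing N
[3] after strafe(right, 2): (2, 3) facing N
uniquely the one of 125 3-step routes that fits.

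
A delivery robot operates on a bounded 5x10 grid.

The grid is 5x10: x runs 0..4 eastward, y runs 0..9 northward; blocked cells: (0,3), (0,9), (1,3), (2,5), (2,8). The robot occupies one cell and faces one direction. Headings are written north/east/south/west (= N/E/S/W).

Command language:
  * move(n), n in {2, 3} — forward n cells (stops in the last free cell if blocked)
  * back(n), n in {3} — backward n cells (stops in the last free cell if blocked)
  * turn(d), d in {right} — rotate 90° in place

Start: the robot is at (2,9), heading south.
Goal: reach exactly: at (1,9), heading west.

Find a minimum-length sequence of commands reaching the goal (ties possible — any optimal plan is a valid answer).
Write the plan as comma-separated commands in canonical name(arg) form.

start: at (2,9), heading south
1. turn(right) → at (2,9), heading west
2. move(3) → at (1,9), heading west
nothing shorter than 2 reaches the goal.

turn(right), move(3)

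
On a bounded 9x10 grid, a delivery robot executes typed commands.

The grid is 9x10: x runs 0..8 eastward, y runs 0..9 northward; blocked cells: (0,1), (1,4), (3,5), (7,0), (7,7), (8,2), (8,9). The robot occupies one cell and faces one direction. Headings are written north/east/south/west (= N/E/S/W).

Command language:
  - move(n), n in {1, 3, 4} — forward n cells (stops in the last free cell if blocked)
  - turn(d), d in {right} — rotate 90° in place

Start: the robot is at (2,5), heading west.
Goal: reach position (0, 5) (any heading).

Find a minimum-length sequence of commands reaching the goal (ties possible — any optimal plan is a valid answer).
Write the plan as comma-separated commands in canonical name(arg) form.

move(3)

t0: at (2,5), heading west
t=1 move(3) ⇒ at (0,5), heading west
no 0-step plan works, so 1 is optimal.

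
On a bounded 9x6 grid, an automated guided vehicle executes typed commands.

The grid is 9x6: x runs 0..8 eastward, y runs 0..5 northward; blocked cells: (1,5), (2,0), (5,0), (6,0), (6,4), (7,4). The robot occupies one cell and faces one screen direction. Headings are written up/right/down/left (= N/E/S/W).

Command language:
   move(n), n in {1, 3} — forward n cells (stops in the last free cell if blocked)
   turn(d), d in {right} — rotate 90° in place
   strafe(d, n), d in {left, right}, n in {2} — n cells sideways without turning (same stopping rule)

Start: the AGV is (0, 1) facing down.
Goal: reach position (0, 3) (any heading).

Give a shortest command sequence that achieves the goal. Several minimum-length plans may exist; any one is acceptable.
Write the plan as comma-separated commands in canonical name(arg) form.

t0: (0, 1) facing down
t=1 turn(right) ⇒ (0, 1) facing left
t=2 strafe(right, 2) ⇒ (0, 3) facing left
nothing shorter than 2 reaches the goal.

turn(right), strafe(right, 2)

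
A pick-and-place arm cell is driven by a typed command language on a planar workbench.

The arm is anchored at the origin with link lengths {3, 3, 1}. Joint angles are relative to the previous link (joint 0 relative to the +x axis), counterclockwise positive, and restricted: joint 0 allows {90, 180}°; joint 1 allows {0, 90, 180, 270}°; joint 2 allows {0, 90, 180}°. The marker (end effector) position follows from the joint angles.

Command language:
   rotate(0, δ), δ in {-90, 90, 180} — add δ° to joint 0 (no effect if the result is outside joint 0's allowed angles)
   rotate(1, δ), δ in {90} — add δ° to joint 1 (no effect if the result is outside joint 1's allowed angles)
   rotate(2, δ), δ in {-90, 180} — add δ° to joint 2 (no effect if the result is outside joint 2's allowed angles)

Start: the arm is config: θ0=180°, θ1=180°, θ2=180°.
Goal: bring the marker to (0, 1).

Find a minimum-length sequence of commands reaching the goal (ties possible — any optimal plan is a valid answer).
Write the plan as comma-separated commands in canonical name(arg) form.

start: config: θ0=180°, θ1=180°, θ2=180°
[1] after rotate(0, -90): config: θ0=90°, θ1=180°, θ2=180°
nothing shorter than 1 reaches the goal.

rotate(0, -90)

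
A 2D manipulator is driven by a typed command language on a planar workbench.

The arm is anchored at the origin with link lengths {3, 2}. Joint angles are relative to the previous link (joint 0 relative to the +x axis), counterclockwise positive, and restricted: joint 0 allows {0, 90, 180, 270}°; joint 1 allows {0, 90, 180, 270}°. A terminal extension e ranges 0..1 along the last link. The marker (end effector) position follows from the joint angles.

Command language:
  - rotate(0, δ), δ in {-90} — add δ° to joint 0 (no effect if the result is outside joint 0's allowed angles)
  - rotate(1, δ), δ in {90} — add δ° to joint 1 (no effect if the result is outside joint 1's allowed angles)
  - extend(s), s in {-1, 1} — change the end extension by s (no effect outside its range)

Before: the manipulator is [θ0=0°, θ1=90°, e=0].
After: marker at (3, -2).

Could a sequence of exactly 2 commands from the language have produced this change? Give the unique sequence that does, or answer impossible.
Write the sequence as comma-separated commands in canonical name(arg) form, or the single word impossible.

initial: [θ0=0°, θ1=90°, e=0]
[1] after rotate(1, 90): [θ0=0°, θ1=180°, e=0]
[2] after rotate(1, 90): [θ0=0°, θ1=270°, e=0]
no rival 2-sequence matches.

rotate(1, 90), rotate(1, 90)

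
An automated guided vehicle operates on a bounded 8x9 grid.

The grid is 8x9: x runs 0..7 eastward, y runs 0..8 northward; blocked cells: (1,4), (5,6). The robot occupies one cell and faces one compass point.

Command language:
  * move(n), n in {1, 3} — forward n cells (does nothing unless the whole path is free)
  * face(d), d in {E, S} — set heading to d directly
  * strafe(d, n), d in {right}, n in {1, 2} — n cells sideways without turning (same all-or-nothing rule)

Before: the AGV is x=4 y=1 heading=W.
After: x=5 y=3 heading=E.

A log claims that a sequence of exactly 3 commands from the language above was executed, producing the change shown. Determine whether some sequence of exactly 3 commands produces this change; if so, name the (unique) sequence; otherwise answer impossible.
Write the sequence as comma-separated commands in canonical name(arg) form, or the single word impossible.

strafe(right, 2), face(E), move(1)

key: order matters: swapping strafe(right, 2) and move(1) lands elsewhere
begin: x=4 y=1 heading=W
t=1 strafe(right, 2) ⇒ x=4 y=3 heading=W
t=2 face(E) ⇒ x=4 y=3 heading=E
t=3 move(1) ⇒ x=5 y=3 heading=E
all 216 alternatives checked — unique.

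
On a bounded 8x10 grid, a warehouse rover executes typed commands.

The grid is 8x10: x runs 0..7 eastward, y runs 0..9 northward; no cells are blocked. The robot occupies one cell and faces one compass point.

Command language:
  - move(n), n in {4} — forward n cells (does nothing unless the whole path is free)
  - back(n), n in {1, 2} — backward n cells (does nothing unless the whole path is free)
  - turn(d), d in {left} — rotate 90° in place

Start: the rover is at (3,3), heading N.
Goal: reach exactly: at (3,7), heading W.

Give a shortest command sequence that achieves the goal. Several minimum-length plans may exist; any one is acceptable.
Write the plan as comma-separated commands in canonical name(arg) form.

move(4), turn(left)

from: at (3,3), heading N
[1] after move(4): at (3,7), heading N
[2] after turn(left): at (3,7), heading W
shorter routes all fall short; 2 is best.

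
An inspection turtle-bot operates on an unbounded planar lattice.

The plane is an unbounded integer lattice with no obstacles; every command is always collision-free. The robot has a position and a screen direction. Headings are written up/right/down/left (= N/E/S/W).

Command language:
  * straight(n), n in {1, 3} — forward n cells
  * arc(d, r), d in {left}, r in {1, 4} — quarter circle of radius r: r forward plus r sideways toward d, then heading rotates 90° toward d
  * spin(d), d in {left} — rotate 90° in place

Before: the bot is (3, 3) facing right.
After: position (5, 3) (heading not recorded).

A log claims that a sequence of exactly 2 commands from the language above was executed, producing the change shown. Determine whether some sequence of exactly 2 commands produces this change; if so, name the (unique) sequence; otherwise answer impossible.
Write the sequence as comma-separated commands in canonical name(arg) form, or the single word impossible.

initial: (3, 3) facing right
[1] after straight(1): (4, 3) facing right
[2] after straight(1): (5, 3) facing right
no other 2-command option fits: unique.

straight(1), straight(1)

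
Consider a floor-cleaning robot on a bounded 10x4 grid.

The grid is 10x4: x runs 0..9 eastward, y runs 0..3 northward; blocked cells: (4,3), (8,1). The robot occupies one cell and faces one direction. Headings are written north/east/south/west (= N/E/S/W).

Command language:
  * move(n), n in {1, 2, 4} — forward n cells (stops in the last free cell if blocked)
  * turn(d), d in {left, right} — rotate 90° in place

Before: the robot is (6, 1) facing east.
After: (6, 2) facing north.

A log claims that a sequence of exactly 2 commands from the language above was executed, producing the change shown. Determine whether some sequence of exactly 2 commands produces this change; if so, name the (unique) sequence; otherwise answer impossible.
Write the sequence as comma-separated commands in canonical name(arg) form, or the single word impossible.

turn(left), move(1)

key: cell and facing (now N) both changed — the 2 commands mix motion and turning
t0: (6, 1) facing east
step 1 (turn(left)): (6, 1) facing north
step 2 (move(1)): (6, 2) facing north
no other 2-command option fits: unique.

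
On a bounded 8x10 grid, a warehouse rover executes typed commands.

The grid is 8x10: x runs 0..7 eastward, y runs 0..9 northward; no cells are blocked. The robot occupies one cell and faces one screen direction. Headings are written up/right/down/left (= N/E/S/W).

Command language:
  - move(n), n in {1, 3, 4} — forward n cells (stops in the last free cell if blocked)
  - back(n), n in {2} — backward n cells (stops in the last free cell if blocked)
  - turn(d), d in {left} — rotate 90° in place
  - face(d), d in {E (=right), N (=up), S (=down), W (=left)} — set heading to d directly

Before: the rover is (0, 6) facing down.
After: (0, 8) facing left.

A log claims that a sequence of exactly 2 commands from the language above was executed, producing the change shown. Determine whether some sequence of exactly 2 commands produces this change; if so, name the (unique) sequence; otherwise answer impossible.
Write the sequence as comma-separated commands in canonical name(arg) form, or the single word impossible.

key: cell and facing (now W) both changed — the 2 commands mix motion and turning
initial: (0, 6) facing down
t=1 back(2) ⇒ (0, 8) facing down
t=2 face(W) ⇒ (0, 8) facing left
all 81 alternatives checked — unique.

back(2), face(W)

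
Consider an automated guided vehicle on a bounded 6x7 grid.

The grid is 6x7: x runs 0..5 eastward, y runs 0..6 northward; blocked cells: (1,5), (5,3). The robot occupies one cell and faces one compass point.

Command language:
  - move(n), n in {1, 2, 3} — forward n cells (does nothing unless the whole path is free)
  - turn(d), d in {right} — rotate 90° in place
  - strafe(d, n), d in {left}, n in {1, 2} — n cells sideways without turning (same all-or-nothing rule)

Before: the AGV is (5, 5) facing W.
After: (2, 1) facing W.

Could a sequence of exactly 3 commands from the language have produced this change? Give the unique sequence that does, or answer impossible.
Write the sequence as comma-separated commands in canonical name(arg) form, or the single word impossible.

move(3), strafe(left, 2), strafe(left, 2)

key: running strafe(left, 2) before move(3) would end elsewhere — order is forced
begin: (5, 5) facing W
step 1 (move(3)): (2, 5) facing W
step 2 (strafe(left, 2)): (2, 3) facing W
step 3 (strafe(left, 2)): (2, 1) facing W
uniquely the one of 216 3-step routes that fits.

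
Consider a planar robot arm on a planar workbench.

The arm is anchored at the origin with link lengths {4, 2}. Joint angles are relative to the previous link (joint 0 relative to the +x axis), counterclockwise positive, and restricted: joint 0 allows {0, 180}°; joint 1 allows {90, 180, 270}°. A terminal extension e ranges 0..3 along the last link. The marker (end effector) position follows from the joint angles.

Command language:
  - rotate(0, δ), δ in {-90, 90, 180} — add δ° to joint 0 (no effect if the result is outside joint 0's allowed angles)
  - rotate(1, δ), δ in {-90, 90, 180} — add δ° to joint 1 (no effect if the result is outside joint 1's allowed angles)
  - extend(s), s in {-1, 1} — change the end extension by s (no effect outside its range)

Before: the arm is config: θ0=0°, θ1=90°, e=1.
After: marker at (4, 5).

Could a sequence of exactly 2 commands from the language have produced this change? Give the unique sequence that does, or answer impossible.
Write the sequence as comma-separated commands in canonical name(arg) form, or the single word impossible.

begin: config: θ0=0°, θ1=90°, e=1
[1] after extend(1): config: θ0=0°, θ1=90°, e=2
[2] after extend(1): config: θ0=0°, θ1=90°, e=3
no rival 2-sequence matches.

extend(1), extend(1)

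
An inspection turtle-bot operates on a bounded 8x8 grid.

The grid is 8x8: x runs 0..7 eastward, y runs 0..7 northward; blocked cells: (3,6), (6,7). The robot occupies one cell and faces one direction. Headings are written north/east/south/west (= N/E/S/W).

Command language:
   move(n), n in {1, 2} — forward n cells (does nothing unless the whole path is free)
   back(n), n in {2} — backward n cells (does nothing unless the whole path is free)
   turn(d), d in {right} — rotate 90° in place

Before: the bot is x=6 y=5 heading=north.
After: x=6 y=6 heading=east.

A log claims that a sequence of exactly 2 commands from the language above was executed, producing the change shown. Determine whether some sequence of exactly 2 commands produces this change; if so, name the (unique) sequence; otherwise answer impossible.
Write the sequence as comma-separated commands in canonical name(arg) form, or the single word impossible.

key: cell and facing (now E) both changed — the 2 commands mix motion and turning
t0: x=6 y=5 heading=north
step 1 (move(1)): x=6 y=6 heading=north
step 2 (turn(right)): x=6 y=6 heading=east
all 16 alternatives checked — unique.

move(1), turn(right)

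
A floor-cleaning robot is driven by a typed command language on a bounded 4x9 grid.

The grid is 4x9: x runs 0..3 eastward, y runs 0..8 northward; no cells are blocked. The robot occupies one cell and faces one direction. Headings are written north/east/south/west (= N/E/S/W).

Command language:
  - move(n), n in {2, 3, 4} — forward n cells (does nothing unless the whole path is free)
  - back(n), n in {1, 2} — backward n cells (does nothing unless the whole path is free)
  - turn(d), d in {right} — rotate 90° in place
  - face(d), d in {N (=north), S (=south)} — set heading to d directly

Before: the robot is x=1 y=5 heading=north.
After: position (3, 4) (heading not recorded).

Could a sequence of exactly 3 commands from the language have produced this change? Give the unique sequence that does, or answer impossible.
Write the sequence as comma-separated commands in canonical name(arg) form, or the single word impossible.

back(1), turn(right), move(2)

key: running move(2) before back(1) would end elsewhere — order is forced
initial: x=1 y=5 heading=north
1. back(1) → x=1 y=4 heading=north
2. turn(right) → x=1 y=4 heading=east
3. move(2) → x=3 y=4 heading=east
uniquely the one of 512 3-step routes that fits.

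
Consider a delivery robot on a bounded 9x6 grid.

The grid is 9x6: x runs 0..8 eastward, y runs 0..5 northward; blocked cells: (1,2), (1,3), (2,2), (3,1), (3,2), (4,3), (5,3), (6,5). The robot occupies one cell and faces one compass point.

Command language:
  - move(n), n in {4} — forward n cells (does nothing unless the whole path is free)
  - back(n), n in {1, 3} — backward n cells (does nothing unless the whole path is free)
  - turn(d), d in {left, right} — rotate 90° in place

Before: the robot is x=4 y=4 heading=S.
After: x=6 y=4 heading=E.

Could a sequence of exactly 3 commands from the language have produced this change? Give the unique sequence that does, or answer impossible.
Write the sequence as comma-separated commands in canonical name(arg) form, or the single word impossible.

impossible

all 125 sequences checked — none match.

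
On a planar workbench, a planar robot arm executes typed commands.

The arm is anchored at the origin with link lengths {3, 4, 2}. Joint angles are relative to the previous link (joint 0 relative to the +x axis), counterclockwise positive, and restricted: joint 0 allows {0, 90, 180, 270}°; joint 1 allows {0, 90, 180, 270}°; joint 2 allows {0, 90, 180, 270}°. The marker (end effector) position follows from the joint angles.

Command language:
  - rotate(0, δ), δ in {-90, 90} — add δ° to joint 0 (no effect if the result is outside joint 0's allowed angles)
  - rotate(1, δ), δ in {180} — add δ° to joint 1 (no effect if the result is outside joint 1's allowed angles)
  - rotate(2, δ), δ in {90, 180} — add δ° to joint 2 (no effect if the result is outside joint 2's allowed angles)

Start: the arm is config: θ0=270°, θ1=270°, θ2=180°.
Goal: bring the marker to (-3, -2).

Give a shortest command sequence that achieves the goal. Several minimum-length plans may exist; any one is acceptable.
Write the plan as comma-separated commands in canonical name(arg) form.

rotate(1, 180), rotate(0, -90)

initial: config: θ0=270°, θ1=270°, θ2=180°
[1] after rotate(1, 180): config: θ0=270°, θ1=90°, θ2=180°
[2] after rotate(0, -90): config: θ0=180°, θ1=90°, θ2=180°
minimal: 2 command(s), checked below 2.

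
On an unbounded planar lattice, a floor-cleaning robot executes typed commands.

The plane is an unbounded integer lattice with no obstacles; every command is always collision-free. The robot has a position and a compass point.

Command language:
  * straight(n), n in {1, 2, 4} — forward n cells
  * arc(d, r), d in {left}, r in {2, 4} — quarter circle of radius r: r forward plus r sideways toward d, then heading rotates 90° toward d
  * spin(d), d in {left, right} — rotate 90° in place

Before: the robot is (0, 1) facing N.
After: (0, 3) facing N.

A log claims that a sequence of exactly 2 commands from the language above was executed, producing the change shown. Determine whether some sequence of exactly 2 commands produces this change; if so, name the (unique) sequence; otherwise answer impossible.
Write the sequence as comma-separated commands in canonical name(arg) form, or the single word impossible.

straight(1), straight(1)

key: still facing N at the end — nothing in the sequence rotates
start: (0, 1) facing N
step 1 (straight(1)): (0, 2) facing N
step 2 (straight(1)): (0, 3) facing N
all 49 alternatives checked — unique.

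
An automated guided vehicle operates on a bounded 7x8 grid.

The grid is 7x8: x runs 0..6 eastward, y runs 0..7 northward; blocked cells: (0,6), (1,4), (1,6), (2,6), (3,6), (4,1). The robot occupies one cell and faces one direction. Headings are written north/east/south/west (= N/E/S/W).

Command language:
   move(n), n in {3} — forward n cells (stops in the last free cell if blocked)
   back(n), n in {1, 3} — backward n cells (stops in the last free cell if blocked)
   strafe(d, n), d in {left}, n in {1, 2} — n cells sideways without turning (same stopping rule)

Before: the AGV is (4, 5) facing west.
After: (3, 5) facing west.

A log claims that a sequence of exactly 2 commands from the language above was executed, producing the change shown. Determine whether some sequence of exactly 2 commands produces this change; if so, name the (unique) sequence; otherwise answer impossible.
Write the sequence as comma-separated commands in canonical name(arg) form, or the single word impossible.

back(3), move(3)

key: back(3) runs into the grid edge before its full distance
begin: (4, 5) facing west
1. back(3) → (6, 5) facing west
2. move(3) → (3, 5) facing west
no other 2-command option fits: unique.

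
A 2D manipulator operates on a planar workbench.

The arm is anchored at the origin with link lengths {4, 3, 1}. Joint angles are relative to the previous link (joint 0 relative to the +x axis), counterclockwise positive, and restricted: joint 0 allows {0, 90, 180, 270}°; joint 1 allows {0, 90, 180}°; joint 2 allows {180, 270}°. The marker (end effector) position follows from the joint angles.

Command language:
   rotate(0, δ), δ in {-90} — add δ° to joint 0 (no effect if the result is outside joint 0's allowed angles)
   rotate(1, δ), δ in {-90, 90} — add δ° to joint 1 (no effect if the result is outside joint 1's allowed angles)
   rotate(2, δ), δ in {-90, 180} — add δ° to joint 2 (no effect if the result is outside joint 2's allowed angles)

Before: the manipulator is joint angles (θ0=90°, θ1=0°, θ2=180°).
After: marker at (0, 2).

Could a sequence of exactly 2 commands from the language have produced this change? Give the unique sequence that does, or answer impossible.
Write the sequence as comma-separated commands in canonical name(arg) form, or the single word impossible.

rotate(1, 90), rotate(1, 90)

t0: joint angles (θ0=90°, θ1=0°, θ2=180°)
1. rotate(1, 90) → joint angles (θ0=90°, θ1=90°, θ2=180°)
2. rotate(1, 90) → joint angles (θ0=90°, θ1=180°, θ2=180°)
uniquely the one of 25 2-step routes that fits.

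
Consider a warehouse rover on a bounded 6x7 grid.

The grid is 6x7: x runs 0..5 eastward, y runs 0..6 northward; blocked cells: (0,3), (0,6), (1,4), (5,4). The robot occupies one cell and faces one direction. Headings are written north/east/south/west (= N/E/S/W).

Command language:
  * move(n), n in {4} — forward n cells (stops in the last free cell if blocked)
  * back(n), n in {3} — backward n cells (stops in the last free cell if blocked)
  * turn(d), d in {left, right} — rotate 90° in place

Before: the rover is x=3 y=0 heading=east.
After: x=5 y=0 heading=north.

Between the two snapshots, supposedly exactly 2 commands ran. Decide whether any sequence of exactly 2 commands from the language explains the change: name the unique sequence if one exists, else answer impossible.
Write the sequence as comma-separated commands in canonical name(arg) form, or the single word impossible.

key: move(4) runs into the grid edge before its full distance
from: x=3 y=0 heading=east
[1] after move(4): x=5 y=0 heading=east
[2] after turn(left): x=5 y=0 heading=north
no other 2-command option fits: unique.

move(4), turn(left)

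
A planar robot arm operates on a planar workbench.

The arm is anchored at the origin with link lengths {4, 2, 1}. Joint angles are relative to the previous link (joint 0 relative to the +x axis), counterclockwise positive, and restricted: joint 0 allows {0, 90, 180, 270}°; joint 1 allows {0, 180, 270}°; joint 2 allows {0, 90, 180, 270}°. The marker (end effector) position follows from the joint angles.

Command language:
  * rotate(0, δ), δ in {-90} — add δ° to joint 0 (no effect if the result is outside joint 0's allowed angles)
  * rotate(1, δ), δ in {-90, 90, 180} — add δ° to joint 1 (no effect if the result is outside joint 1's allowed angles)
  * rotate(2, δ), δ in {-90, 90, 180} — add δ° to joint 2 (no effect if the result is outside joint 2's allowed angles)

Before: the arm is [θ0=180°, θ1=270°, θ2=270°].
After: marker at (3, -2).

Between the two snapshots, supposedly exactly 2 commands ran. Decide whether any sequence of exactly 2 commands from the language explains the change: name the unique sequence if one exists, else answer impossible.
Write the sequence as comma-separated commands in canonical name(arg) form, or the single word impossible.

rotate(0, -90), rotate(0, -90)

start: [θ0=180°, θ1=270°, θ2=270°]
t=1 rotate(0, -90) ⇒ [θ0=90°, θ1=270°, θ2=270°]
t=2 rotate(0, -90) ⇒ [θ0=0°, θ1=270°, θ2=270°]
all 49 alternatives checked — unique.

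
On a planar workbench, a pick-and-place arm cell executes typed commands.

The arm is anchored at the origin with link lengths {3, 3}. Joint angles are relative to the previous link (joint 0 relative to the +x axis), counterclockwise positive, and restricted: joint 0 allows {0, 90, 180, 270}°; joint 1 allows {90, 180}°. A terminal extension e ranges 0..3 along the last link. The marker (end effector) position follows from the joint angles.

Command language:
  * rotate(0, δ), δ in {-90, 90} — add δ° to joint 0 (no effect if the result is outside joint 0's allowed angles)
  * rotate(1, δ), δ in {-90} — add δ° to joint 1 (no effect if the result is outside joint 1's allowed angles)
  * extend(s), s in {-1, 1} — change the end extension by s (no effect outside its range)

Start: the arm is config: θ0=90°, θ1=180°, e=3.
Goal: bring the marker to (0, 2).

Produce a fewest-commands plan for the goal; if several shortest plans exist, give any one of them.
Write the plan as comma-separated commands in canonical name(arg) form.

from: config: θ0=90°, θ1=180°, e=3
step 1 (rotate(0, -90)): config: θ0=0°, θ1=180°, e=3
step 2 (rotate(0, -90)): config: θ0=270°, θ1=180°, e=3
step 3 (extend(-1)): config: θ0=270°, θ1=180°, e=2
no 2-step plan works, so 3 is optimal.

rotate(0, -90), rotate(0, -90), extend(-1)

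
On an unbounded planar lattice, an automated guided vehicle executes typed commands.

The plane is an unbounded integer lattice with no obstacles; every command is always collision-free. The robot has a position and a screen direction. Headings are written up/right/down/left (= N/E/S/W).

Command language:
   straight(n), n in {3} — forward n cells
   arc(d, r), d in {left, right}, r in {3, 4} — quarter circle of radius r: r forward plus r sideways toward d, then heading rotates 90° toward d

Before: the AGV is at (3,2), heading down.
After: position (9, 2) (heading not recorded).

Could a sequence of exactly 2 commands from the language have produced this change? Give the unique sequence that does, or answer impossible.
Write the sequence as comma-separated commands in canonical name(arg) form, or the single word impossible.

t0: at (3,2), heading down
step 1 (arc(left, 3)): at (6,-1), heading right
step 2 (arc(left, 3)): at (9,2), heading up
all 25 alternatives checked — unique.

arc(left, 3), arc(left, 3)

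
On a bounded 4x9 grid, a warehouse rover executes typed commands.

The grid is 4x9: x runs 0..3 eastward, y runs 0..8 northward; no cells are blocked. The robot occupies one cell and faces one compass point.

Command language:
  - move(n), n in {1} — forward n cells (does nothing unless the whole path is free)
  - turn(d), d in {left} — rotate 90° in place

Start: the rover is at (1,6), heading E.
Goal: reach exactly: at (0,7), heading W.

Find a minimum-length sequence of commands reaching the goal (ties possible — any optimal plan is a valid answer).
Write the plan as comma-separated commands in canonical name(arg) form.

begin: at (1,6), heading E
1. turn(left) → at (1,6), heading N
2. move(1) → at (1,7), heading N
3. turn(left) → at (1,7), heading W
4. move(1) → at (0,7), heading W
nothing shorter than 4 reaches the goal.

turn(left), move(1), turn(left), move(1)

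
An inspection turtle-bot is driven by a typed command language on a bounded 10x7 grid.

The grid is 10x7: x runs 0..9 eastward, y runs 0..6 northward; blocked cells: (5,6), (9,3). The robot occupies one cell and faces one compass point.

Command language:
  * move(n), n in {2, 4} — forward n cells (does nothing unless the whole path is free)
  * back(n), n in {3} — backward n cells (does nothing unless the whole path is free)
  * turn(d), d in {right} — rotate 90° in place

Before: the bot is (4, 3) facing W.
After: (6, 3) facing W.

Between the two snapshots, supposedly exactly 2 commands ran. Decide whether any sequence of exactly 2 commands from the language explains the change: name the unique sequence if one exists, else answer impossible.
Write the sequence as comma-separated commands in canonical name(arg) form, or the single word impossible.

no 2-step route produces this change.

impossible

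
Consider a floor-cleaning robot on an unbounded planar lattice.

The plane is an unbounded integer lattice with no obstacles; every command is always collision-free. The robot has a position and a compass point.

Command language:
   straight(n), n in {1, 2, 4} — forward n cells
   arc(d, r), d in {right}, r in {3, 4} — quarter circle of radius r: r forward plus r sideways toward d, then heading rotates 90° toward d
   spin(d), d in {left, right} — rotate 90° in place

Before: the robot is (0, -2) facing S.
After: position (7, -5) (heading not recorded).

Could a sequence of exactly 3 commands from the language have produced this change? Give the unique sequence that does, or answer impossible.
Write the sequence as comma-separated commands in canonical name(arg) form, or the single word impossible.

spin(left), straight(4), arc(right, 3)

key: order matters: swapping spin(left) and arc(right, 3) lands elsewhere
begin: (0, -2) facing S
step 1 (spin(left)): (0, -2) facing E
step 2 (straight(4)): (4, -2) facing E
step 3 (arc(right, 3)): (7, -5) facing S
all 343 alternatives checked — unique.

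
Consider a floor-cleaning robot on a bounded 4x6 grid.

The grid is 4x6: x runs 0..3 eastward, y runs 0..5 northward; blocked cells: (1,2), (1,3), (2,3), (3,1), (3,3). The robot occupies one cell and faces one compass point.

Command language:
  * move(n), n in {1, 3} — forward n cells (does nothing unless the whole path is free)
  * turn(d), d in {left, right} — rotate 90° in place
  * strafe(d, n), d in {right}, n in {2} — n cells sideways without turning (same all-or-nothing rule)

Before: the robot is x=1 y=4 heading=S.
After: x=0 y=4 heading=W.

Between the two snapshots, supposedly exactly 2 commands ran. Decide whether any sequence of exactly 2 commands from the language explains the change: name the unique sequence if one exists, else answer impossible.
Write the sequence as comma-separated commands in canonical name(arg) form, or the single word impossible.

turn(right), move(1)

key: running move(1) before turn(right) would end elsewhere — order is forced
t0: x=1 y=4 heading=S
step 1 (turn(right)): x=1 y=4 heading=W
step 2 (move(1)): x=0 y=4 heading=W
uniquely the one of 25 2-step routes that fits.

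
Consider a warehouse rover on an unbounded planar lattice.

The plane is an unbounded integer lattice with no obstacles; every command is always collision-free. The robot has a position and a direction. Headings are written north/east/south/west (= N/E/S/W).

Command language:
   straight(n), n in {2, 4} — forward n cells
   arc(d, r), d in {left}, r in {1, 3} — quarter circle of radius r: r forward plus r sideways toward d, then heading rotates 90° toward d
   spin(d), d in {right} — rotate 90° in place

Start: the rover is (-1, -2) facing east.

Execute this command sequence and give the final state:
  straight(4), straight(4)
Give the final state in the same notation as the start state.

t0: (-1, -2) facing east
t=1 straight(4) ⇒ (3, -2) facing east
t=2 straight(4) ⇒ (7, -2) facing east

(7, -2) facing east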